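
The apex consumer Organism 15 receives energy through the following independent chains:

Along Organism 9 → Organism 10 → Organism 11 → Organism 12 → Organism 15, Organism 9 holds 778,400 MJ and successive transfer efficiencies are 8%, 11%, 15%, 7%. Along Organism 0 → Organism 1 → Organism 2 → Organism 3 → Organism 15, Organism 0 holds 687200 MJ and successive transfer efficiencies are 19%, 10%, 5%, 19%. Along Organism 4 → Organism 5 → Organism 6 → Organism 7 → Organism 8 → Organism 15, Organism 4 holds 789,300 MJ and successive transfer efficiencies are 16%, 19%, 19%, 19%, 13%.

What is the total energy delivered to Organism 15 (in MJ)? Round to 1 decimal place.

Via Organism 9: 778400 × 0.08 × 0.11 × 0.15 × 0.07 = 71.92416 MJ
Via Organism 0: 687200 × 0.19 × 0.1 × 0.05 × 0.19 = 124.0396 MJ
Via Organism 4: 789300 × 0.16 × 0.19 × 0.19 × 0.19 × 0.13 = 112.60722096 MJ
Total at Organism 15: 71.92416 + 124.0396 + 112.60722096 = 308.57098096 MJ

308.6 MJ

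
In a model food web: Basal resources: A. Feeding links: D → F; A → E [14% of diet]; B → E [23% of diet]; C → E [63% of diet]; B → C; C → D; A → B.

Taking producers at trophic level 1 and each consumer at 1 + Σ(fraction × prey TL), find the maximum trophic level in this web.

5

B: 1 + 1 = 2
C: 1 + 2 = 3
D: 1 + 3 = 4
E: 1 + (0.23×2 + 0.14×1 + 0.63×3) = 3.49
F: 1 + 4 = 5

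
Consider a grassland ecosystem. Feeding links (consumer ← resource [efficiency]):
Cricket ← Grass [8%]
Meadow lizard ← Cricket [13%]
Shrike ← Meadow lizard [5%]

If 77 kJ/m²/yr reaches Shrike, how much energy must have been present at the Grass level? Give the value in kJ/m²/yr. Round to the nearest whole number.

Cumulative transfer efficiency: 0.08 × 0.13 × 0.05 = 0.00052
Grass energy = 77 / 0.00052 = 148077 kJ/m²/yr

148077 kJ/m²/yr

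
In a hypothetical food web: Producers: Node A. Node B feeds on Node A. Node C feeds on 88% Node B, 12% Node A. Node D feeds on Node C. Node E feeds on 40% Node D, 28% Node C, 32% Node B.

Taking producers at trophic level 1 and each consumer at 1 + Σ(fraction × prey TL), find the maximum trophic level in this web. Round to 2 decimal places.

4.00

Node B: 1 + 1 = 2
Node C: 1 + (0.88×2 + 0.12×1) = 2.88
Node D: 1 + 2.88 = 3.88
Node E: 1 + (0.4×3.88 + 0.28×2.88 + 0.32×2) = 3.9984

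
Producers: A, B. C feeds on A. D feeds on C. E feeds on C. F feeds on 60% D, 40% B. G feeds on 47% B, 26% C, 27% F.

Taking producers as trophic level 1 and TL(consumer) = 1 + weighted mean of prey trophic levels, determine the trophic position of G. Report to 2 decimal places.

2.85

C: 1 + 1 = 2
D: 1 + 2 = 3
E: 1 + 2 = 3
F: 1 + (0.6×3 + 0.4×1) = 3.2
G: 1 + (0.47×1 + 0.26×2 + 0.27×3.2) = 2.854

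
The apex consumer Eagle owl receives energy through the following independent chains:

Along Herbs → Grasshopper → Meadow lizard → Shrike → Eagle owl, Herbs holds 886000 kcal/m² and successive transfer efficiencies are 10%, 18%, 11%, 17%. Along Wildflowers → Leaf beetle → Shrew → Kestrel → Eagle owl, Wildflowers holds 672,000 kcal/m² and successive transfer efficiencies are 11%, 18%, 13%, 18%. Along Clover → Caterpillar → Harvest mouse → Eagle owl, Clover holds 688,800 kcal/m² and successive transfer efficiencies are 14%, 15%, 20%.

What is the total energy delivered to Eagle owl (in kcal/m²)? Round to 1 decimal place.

3502.5 kcal/m²

Via Herbs: 886000 × 0.1 × 0.18 × 0.11 × 0.17 = 298.2276 kcal/m²
Via Wildflowers: 672000 × 0.11 × 0.18 × 0.13 × 0.18 = 311.35104 kcal/m²
Via Clover: 688800 × 0.14 × 0.15 × 0.2 = 2892.96 kcal/m²
Total at Eagle owl: 298.2276 + 311.35104 + 2892.96 = 3502.53864 kcal/m²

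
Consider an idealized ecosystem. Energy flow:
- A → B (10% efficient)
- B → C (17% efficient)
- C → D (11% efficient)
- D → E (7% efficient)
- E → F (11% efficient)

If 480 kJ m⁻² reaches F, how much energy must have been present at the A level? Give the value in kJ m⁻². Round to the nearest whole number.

Cumulative transfer efficiency: 0.1 × 0.17 × 0.11 × 0.07 × 0.11 = 0.000014399
A energy = 480 / 0.000014399 = 33335648 kJ m⁻²

33335648 kJ m⁻²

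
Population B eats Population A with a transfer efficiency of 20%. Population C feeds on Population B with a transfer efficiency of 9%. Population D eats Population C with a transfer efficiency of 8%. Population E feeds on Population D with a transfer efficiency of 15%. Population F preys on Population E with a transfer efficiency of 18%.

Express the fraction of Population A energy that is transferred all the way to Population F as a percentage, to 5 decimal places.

0.00389%

Product of link efficiencies: 0.2 × 0.09 × 0.08 × 0.15 × 0.18 = 0.00003888
As a percentage: 0.00003888 × 100 = 0.00389%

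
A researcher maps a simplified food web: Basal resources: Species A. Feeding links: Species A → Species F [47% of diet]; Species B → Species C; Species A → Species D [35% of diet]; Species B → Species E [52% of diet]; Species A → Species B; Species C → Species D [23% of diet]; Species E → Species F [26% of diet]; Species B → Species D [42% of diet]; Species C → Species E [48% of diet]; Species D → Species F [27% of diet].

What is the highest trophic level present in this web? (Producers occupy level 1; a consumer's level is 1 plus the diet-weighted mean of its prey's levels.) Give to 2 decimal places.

3.48

Species B: 1 + 1 = 2
Species C: 1 + 2 = 3
Species D: 1 + (0.23×3 + 0.35×1 + 0.42×2) = 2.88
Species E: 1 + (0.48×3 + 0.52×2) = 3.48
Species F: 1 + (0.26×3.48 + 0.47×1 + 0.27×2.88) = 3.1524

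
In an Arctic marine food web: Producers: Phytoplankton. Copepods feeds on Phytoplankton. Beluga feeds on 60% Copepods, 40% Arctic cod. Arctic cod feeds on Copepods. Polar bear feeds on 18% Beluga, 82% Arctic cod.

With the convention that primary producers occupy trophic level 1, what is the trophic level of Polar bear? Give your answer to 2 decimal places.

Copepods: 1 + 1 = 2
Arctic cod: 1 + 2 = 3
Beluga: 1 + (0.6×2 + 0.4×3) = 3.4
Polar bear: 1 + (0.18×3.4 + 0.82×3) = 4.072

4.07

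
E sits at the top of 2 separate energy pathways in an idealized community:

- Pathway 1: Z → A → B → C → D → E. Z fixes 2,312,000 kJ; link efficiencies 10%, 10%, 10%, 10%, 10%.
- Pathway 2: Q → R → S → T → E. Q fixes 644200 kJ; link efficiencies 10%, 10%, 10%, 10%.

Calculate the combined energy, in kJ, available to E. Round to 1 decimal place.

Pathway 1: 2312000 × 0.1 × 0.1 × 0.1 × 0.1 × 0.1 = 23.12 kJ
Pathway 2: 644200 × 0.1 × 0.1 × 0.1 × 0.1 = 64.42 kJ
Total at E: 23.12 + 64.42 = 87.54 kJ

87.5 kJ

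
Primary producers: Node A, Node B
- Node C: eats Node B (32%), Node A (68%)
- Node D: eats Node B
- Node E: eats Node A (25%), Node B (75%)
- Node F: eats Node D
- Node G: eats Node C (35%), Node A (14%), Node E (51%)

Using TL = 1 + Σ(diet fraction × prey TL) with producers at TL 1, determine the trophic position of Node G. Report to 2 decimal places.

2.86

Node C: 1 + (0.32×1 + 0.68×1) = 2
Node D: 1 + 1 = 2
Node E: 1 + (0.25×1 + 0.75×1) = 2
Node F: 1 + 2 = 3
Node G: 1 + (0.35×2 + 0.14×1 + 0.51×2) = 2.86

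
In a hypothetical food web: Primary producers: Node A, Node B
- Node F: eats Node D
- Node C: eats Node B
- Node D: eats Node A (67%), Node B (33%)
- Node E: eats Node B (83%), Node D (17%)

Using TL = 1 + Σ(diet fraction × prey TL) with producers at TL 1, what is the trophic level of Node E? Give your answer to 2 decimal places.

2.17

Node C: 1 + 1 = 2
Node D: 1 + (0.67×1 + 0.33×1) = 2
Node E: 1 + (0.83×1 + 0.17×2) = 2.17
Node F: 1 + 2 = 3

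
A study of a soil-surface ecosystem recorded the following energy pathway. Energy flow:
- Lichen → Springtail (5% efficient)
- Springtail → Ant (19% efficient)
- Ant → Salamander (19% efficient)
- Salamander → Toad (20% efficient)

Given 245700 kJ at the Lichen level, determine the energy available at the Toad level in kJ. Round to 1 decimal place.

88.7 kJ

Springtail: 245700 × 0.05 = 12285 kJ
Ant: 12285 × 0.19 = 2334.15 kJ
Salamander: 2334.15 × 0.19 = 443.4885 kJ
Toad: 443.4885 × 0.2 = 88.6977 kJ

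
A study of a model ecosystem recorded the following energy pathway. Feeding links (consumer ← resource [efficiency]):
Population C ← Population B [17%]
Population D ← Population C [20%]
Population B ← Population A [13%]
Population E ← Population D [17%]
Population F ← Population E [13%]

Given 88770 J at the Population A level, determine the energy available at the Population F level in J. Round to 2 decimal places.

Population B: 88770 × 0.13 = 11540.1 J
Population C: 11540.1 × 0.17 = 1961.817 J
Population D: 1961.817 × 0.2 = 392.3634 J
Population E: 392.3634 × 0.17 = 66.701778 J
Population F: 66.701778 × 0.13 = 8.67123114 J

8.67 J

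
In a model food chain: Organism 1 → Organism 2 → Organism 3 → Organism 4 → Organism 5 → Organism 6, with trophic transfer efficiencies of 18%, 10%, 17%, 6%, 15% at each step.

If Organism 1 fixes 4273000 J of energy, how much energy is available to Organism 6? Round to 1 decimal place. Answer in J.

Organism 2: 4273000 × 0.18 = 769140 J
Organism 3: 769140 × 0.1 = 76914 J
Organism 4: 76914 × 0.17 = 13075.38 J
Organism 5: 13075.38 × 0.06 = 784.5228 J
Organism 6: 784.5228 × 0.15 = 117.67842 J

117.7 J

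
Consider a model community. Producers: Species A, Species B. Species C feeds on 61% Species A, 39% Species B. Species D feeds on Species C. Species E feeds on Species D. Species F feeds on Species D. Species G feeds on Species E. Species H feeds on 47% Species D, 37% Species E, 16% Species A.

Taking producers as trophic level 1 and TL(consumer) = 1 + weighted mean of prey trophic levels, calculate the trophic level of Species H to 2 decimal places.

4.05

Species C: 1 + (0.61×1 + 0.39×1) = 2
Species D: 1 + 2 = 3
Species E: 1 + 3 = 4
Species F: 1 + 3 = 4
Species G: 1 + 4 = 5
Species H: 1 + (0.47×3 + 0.37×4 + 0.16×1) = 4.05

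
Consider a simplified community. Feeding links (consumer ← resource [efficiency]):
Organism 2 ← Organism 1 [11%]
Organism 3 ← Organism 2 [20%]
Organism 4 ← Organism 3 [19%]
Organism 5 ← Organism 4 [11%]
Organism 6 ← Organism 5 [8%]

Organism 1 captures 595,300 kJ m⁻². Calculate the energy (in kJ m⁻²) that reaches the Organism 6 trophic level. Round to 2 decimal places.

21.90 kJ m⁻²

Organism 2: 595300 × 0.11 = 65483 kJ m⁻²
Organism 3: 65483 × 0.2 = 13096.6 kJ m⁻²
Organism 4: 13096.6 × 0.19 = 2488.354 kJ m⁻²
Organism 5: 2488.354 × 0.11 = 273.71894 kJ m⁻²
Organism 6: 273.71894 × 0.08 = 21.8975152 kJ m⁻²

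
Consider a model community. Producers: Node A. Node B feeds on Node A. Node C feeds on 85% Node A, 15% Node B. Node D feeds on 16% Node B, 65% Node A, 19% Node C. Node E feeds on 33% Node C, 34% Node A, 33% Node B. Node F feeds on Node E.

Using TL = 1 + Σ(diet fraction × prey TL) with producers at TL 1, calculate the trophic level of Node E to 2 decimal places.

Node B: 1 + 1 = 2
Node C: 1 + (0.85×1 + 0.15×2) = 2.15
Node D: 1 + (0.16×2 + 0.65×1 + 0.19×2.15) = 2.3785
Node E: 1 + (0.33×2.15 + 0.34×1 + 0.33×2) = 2.7095
Node F: 1 + 2.7095 = 3.7095

2.71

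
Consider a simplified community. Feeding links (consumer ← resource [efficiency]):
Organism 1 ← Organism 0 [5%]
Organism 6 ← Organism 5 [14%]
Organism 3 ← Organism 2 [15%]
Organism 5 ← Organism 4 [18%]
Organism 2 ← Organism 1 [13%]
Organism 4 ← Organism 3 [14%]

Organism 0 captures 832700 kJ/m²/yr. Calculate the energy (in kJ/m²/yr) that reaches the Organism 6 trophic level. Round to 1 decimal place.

2.9 kJ/m²/yr

Organism 1: 832700 × 0.05 = 41635 kJ/m²/yr
Organism 2: 41635 × 0.13 = 5412.55 kJ/m²/yr
Organism 3: 5412.55 × 0.15 = 811.8825 kJ/m²/yr
Organism 4: 811.8825 × 0.14 = 113.66355 kJ/m²/yr
Organism 5: 113.66355 × 0.18 = 20.459439 kJ/m²/yr
Organism 6: 20.459439 × 0.14 = 2.86432146 kJ/m²/yr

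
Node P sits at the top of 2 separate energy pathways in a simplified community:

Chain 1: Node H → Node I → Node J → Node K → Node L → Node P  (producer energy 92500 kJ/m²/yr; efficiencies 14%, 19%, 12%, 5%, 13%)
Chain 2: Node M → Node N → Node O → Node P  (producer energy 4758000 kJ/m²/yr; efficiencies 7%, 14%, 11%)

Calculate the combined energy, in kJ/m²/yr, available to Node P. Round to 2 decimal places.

5131.04 kJ/m²/yr

Chain 1: 92500 × 0.14 × 0.19 × 0.12 × 0.05 × 0.13 = 1.91919 kJ/m²/yr
Chain 2: 4758000 × 0.07 × 0.14 × 0.11 = 5129.124 kJ/m²/yr
Total at Node P: 1.91919 + 5129.124 = 5131.04319 kJ/m²/yr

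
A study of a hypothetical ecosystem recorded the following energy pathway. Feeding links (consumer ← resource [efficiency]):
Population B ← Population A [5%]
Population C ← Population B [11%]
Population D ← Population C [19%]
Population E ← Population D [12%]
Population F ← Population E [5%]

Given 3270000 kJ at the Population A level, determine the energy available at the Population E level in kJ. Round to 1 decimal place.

Population B: 3270000 × 0.05 = 163500 kJ
Population C: 163500 × 0.11 = 17985 kJ
Population D: 17985 × 0.19 = 3417.15 kJ
Population E: 3417.15 × 0.12 = 410.058 kJ

410.1 kJ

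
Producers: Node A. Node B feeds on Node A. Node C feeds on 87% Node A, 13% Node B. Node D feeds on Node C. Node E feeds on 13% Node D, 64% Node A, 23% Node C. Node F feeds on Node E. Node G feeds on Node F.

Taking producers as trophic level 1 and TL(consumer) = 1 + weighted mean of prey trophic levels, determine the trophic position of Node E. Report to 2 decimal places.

2.54

Node B: 1 + 1 = 2
Node C: 1 + (0.87×1 + 0.13×2) = 2.13
Node D: 1 + 2.13 = 3.13
Node E: 1 + (0.13×3.13 + 0.64×1 + 0.23×2.13) = 2.5368
Node F: 1 + 2.5368 = 3.5368
Node G: 1 + 3.5368 = 4.5368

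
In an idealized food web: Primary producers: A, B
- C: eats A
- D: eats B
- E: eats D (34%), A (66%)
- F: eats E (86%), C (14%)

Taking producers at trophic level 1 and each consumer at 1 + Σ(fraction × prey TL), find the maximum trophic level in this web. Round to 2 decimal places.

3.29

C: 1 + 1 = 2
D: 1 + 1 = 2
E: 1 + (0.34×2 + 0.66×1) = 2.34
F: 1 + (0.86×2.34 + 0.14×2) = 3.2924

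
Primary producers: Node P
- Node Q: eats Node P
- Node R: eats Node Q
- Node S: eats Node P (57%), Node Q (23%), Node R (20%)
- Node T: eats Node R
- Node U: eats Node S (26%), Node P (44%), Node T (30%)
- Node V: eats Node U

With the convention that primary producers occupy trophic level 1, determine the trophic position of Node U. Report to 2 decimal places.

Node Q: 1 + 1 = 2
Node R: 1 + 2 = 3
Node S: 1 + (0.57×1 + 0.23×2 + 0.2×3) = 2.63
Node T: 1 + 3 = 4
Node U: 1 + (0.26×2.63 + 0.44×1 + 0.3×4) = 3.3238
Node V: 1 + 3.3238 = 4.3238

3.32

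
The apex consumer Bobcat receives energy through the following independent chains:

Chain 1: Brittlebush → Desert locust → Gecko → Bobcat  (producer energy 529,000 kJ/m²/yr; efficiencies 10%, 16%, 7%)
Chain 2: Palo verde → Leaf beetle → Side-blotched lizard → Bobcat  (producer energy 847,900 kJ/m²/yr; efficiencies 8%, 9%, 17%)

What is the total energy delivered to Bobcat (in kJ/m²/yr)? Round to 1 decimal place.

Chain 1: 529000 × 0.1 × 0.16 × 0.07 = 592.48 kJ/m²/yr
Chain 2: 847900 × 0.08 × 0.09 × 0.17 = 1037.8296 kJ/m²/yr
Total at Bobcat: 592.48 + 1037.8296 = 1630.3096 kJ/m²/yr

1630.3 kJ/m²/yr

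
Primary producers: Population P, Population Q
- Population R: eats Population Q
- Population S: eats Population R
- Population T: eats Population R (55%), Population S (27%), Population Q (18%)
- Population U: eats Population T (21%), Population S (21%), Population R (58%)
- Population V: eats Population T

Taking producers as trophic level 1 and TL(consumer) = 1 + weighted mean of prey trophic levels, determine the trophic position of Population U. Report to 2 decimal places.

Population R: 1 + 1 = 2
Population S: 1 + 2 = 3
Population T: 1 + (0.55×2 + 0.27×3 + 0.18×1) = 3.09
Population U: 1 + (0.21×3.09 + 0.21×3 + 0.58×2) = 3.4389
Population V: 1 + 3.09 = 4.09

3.44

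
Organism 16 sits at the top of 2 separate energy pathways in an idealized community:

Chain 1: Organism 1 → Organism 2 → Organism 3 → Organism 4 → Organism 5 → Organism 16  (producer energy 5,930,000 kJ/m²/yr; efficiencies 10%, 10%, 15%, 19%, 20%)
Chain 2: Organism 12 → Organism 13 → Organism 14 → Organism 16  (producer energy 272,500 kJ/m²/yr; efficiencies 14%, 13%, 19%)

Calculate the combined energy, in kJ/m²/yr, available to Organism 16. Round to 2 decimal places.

1280.32 kJ/m²/yr

Chain 1: 5930000 × 0.1 × 0.1 × 0.15 × 0.19 × 0.2 = 338.01 kJ/m²/yr
Chain 2: 272500 × 0.14 × 0.13 × 0.19 = 942.305 kJ/m²/yr
Total at Organism 16: 338.01 + 942.305 = 1280.315 kJ/m²/yr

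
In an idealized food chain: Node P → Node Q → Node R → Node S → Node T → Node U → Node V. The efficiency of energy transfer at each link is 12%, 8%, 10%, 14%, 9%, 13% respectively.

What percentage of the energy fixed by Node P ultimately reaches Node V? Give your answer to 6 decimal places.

0.000157%

Product of link efficiencies: 0.12 × 0.08 × 0.1 × 0.14 × 0.09 × 0.13 = 0.00000157248
As a percentage: 0.00000157248 × 100 = 0.000157%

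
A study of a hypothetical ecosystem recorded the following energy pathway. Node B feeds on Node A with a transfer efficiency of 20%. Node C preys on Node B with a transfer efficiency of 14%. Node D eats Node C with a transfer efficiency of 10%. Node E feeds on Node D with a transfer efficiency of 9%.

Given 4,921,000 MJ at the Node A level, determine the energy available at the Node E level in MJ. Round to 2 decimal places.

1240.09 MJ

Node B: 4921000 × 0.2 = 984200 MJ
Node C: 984200 × 0.14 = 137788 MJ
Node D: 137788 × 0.1 = 13778.8 MJ
Node E: 13778.8 × 0.09 = 1240.092 MJ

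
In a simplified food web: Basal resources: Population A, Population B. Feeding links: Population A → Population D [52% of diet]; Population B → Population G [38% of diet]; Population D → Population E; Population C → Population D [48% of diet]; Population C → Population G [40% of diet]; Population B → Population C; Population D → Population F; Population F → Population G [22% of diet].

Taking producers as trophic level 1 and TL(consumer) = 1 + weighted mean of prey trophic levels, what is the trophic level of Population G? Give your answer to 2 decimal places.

2.95

Population C: 1 + 1 = 2
Population D: 1 + (0.48×2 + 0.52×1) = 2.48
Population E: 1 + 2.48 = 3.48
Population F: 1 + 2.48 = 3.48
Population G: 1 + (0.38×1 + 0.4×2 + 0.22×3.48) = 2.9456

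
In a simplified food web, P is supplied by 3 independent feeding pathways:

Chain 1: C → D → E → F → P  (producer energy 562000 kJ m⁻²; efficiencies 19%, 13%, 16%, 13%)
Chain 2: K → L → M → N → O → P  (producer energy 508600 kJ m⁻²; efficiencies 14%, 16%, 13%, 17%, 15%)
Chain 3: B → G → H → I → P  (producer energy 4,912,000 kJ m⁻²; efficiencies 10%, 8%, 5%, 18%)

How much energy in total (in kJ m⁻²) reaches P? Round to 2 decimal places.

Chain 1: 562000 × 0.19 × 0.13 × 0.16 × 0.13 = 288.73312 kJ m⁻²
Chain 2: 508600 × 0.14 × 0.16 × 0.13 × 0.17 × 0.15 = 37.7666016 kJ m⁻²
Chain 3: 4912000 × 0.1 × 0.08 × 0.05 × 0.18 = 353.664 kJ m⁻²
Total at P: 288.73312 + 37.7666016 + 353.664 = 680.1637216 kJ m⁻²

680.16 kJ m⁻²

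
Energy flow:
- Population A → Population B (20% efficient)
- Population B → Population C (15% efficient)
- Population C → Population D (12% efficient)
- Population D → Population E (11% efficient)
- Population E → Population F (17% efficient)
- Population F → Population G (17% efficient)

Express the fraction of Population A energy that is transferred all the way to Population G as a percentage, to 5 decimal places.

0.00114%

Product of link efficiencies: 0.2 × 0.15 × 0.12 × 0.11 × 0.17 × 0.17 = 0.0000114444
As a percentage: 0.0000114444 × 100 = 0.00114%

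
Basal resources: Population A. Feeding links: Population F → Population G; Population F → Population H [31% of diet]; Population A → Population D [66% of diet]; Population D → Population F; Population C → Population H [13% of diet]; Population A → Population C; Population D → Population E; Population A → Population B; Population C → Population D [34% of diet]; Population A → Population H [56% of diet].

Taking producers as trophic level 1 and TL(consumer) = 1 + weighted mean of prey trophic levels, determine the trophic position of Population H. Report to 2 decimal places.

2.86

Population B: 1 + 1 = 2
Population C: 1 + 1 = 2
Population D: 1 + (0.66×1 + 0.34×2) = 2.34
Population E: 1 + 2.34 = 3.34
Population F: 1 + 2.34 = 3.34
Population G: 1 + 3.34 = 4.34
Population H: 1 + (0.31×3.34 + 0.13×2 + 0.56×1) = 2.8554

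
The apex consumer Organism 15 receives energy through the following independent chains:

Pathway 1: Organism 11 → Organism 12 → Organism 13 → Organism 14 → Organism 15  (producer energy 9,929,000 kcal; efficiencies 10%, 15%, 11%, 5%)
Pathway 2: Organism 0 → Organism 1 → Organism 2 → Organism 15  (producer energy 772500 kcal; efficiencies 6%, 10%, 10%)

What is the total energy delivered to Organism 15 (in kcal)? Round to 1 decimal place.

1282.6 kcal

Pathway 1: 9929000 × 0.1 × 0.15 × 0.11 × 0.05 = 819.1425 kcal
Pathway 2: 772500 × 0.06 × 0.1 × 0.1 = 463.5 kcal
Total at Organism 15: 819.1425 + 463.5 = 1282.6425 kcal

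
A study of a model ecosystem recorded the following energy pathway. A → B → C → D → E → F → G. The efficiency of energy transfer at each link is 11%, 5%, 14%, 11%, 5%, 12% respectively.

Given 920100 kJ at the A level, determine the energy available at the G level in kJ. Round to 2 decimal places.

0.47 kJ

B: 920100 × 0.11 = 101211 kJ
C: 101211 × 0.05 = 5060.55 kJ
D: 5060.55 × 0.14 = 708.477 kJ
E: 708.477 × 0.11 = 77.93247 kJ
F: 77.93247 × 0.05 = 3.8966235 kJ
G: 3.8966235 × 0.12 = 0.46759482 kJ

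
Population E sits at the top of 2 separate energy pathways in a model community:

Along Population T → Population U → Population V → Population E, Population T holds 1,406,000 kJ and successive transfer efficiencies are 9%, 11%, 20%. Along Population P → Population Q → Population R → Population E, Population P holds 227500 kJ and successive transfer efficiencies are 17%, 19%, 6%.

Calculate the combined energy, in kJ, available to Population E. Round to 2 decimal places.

Via Population T: 1406000 × 0.09 × 0.11 × 0.2 = 2783.88 kJ
Via Population P: 227500 × 0.17 × 0.19 × 0.06 = 440.895 kJ
Total at Population E: 2783.88 + 440.895 = 3224.775 kJ

3224.78 kJ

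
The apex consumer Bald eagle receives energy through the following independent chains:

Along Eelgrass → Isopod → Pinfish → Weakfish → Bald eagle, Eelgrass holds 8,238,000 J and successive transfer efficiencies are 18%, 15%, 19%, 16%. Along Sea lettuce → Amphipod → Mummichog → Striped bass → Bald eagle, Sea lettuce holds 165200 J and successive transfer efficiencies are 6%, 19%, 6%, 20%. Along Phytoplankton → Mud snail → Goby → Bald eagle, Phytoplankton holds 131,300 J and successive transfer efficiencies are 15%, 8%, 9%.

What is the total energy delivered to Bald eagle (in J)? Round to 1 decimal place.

6926.2 J

Via Eelgrass: 8238000 × 0.18 × 0.15 × 0.19 × 0.16 = 6761.7504 J
Via Sea lettuce: 165200 × 0.06 × 0.19 × 0.06 × 0.2 = 22.59936 J
Via Phytoplankton: 131300 × 0.15 × 0.08 × 0.09 = 141.804 J
Total at Bald eagle: 6761.7504 + 22.59936 + 141.804 = 6926.15376 J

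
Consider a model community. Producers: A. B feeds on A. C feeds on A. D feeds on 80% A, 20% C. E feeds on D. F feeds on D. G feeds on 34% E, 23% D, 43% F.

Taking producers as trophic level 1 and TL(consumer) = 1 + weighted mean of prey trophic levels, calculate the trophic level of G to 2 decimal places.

3.97

B: 1 + 1 = 2
C: 1 + 1 = 2
D: 1 + (0.8×1 + 0.2×2) = 2.2
E: 1 + 2.2 = 3.2
F: 1 + 2.2 = 3.2
G: 1 + (0.34×3.2 + 0.23×2.2 + 0.43×3.2) = 3.97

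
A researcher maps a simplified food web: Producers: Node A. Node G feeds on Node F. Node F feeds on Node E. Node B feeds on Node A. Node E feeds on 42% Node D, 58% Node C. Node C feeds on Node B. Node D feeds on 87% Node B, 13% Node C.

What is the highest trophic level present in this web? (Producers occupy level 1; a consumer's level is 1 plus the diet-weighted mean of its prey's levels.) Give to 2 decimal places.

6.05

Node B: 1 + 1 = 2
Node C: 1 + 2 = 3
Node D: 1 + (0.87×2 + 0.13×3) = 3.13
Node E: 1 + (0.42×3.13 + 0.58×3) = 4.0546
Node F: 1 + 4.0546 = 5.0546
Node G: 1 + 5.0546 = 6.0546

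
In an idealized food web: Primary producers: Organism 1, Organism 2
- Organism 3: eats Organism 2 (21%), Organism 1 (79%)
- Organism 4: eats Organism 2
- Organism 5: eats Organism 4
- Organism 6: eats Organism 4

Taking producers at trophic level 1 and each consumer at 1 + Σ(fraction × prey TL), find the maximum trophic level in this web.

3

Organism 3: 1 + (0.21×1 + 0.79×1) = 2
Organism 4: 1 + 1 = 2
Organism 5: 1 + 2 = 3
Organism 6: 1 + 2 = 3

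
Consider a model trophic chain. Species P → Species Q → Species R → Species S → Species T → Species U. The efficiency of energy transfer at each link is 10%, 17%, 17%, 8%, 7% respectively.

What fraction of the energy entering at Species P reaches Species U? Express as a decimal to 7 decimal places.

0.0000162

Product of link efficiencies: 0.1 × 0.17 × 0.17 × 0.08 × 0.07 = 0.000016184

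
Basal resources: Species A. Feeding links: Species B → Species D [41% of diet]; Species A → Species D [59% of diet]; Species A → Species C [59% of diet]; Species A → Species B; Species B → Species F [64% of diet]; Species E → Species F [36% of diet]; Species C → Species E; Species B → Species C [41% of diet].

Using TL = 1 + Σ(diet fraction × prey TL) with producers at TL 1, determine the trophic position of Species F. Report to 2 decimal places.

Species B: 1 + 1 = 2
Species C: 1 + (0.59×1 + 0.41×2) = 2.41
Species D: 1 + (0.59×1 + 0.41×2) = 2.41
Species E: 1 + 2.41 = 3.41
Species F: 1 + (0.36×3.41 + 0.64×2) = 3.5076

3.51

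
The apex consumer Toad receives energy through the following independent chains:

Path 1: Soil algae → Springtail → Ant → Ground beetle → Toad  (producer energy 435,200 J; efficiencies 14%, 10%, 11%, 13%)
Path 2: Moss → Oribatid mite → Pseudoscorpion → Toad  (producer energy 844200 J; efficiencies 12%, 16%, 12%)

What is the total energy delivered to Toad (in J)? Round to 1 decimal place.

2032.2 J

Path 1: 435200 × 0.14 × 0.1 × 0.11 × 0.13 = 87.12704 J
Path 2: 844200 × 0.12 × 0.16 × 0.12 = 1945.0368 J
Total at Toad: 87.12704 + 1945.0368 = 2032.16384 J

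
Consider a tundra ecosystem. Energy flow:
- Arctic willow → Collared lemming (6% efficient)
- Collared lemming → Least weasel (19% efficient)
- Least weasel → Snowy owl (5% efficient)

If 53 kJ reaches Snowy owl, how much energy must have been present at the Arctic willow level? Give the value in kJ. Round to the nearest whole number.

92982 kJ

Cumulative transfer efficiency: 0.06 × 0.19 × 0.05 = 0.00057
Arctic willow energy = 53 / 0.00057 = 92982 kJ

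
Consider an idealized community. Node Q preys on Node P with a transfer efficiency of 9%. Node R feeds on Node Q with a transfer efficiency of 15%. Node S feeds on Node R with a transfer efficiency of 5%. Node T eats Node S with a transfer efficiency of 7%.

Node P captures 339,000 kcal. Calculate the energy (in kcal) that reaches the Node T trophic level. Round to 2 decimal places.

16.02 kcal

Node Q: 339000 × 0.09 = 30510 kcal
Node R: 30510 × 0.15 = 4576.5 kcal
Node S: 4576.5 × 0.05 = 228.825 kcal
Node T: 228.825 × 0.07 = 16.01775 kcal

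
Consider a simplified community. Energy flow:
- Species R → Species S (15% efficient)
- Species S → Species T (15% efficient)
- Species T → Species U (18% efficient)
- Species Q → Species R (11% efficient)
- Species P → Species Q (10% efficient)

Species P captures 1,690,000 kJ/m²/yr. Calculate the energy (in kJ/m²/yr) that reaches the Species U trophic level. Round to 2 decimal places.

Species Q: 1690000 × 0.1 = 169000 kJ/m²/yr
Species R: 169000 × 0.11 = 18590 kJ/m²/yr
Species S: 18590 × 0.15 = 2788.5 kJ/m²/yr
Species T: 2788.5 × 0.15 = 418.275 kJ/m²/yr
Species U: 418.275 × 0.18 = 75.2895 kJ/m²/yr

75.29 kJ/m²/yr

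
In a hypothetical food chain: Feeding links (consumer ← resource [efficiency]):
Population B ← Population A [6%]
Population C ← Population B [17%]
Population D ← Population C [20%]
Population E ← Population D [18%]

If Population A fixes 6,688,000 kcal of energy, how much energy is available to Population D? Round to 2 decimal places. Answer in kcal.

13643.52 kcal

Population B: 6688000 × 0.06 = 401280 kcal
Population C: 401280 × 0.17 = 68217.6 kcal
Population D: 68217.6 × 0.2 = 13643.52 kcal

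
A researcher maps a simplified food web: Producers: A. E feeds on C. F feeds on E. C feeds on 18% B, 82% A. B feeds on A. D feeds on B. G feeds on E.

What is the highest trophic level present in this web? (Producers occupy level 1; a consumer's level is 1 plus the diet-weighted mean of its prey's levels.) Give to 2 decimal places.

4.18

B: 1 + 1 = 2
C: 1 + (0.18×2 + 0.82×1) = 2.18
D: 1 + 2 = 3
E: 1 + 2.18 = 3.18
F: 1 + 3.18 = 4.18
G: 1 + 3.18 = 4.18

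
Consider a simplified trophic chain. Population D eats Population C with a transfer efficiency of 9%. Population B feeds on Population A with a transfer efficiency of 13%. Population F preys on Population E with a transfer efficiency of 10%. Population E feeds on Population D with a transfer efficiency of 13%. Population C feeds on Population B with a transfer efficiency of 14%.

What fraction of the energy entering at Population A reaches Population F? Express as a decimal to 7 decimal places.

Product of link efficiencies: 0.13 × 0.14 × 0.09 × 0.13 × 0.1 = 0.000021294

0.0000213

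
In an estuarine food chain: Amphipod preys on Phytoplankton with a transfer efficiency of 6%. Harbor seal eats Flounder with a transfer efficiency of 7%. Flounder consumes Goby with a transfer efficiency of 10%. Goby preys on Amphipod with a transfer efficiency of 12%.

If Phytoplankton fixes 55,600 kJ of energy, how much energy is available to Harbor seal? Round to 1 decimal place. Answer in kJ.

Amphipod: 55600 × 0.06 = 3336 kJ
Goby: 3336 × 0.12 = 400.32 kJ
Flounder: 400.32 × 0.1 = 40.032 kJ
Harbor seal: 40.032 × 0.07 = 2.80224 kJ

2.8 kJ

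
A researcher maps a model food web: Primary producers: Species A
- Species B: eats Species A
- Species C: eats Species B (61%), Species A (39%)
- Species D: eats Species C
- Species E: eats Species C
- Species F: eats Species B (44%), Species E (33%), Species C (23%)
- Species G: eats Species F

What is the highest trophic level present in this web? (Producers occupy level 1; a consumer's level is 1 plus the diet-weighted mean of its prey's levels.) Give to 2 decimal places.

4.67

Species B: 1 + 1 = 2
Species C: 1 + (0.61×2 + 0.39×1) = 2.61
Species D: 1 + 2.61 = 3.61
Species E: 1 + 2.61 = 3.61
Species F: 1 + (0.44×2 + 0.33×3.61 + 0.23×2.61) = 3.6716
Species G: 1 + 3.6716 = 4.6716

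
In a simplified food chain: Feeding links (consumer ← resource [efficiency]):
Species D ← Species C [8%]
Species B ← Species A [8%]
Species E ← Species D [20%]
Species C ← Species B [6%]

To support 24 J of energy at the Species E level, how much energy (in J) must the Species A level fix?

312500 J

Cumulative transfer efficiency: 0.08 × 0.06 × 0.08 × 0.2 = 0.0000768
Species A energy = 24 / 0.0000768 = 312500 J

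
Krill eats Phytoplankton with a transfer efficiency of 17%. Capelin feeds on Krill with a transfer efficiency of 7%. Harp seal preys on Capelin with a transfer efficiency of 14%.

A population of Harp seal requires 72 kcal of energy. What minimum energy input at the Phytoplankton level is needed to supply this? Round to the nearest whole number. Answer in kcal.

Cumulative transfer efficiency: 0.17 × 0.07 × 0.14 = 0.001666
Phytoplankton energy = 72 / 0.001666 = 43217 kcal

43217 kcal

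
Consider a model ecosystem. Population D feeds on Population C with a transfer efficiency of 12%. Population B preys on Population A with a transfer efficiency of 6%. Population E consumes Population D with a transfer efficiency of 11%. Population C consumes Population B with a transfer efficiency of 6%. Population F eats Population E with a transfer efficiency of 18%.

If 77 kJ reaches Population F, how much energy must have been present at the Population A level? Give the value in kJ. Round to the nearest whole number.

9002058 kJ

Cumulative transfer efficiency: 0.06 × 0.06 × 0.12 × 0.11 × 0.18 = 0.0000085536
Population A energy = 77 / 0.0000085536 = 9002058 kJ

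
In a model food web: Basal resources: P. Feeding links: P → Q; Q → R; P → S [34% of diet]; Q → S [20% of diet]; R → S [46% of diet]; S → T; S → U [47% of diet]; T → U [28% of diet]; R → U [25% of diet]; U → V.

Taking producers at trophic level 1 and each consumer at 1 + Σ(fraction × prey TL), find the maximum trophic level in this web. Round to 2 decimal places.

Q: 1 + 1 = 2
R: 1 + 2 = 3
S: 1 + (0.34×1 + 0.2×2 + 0.46×3) = 3.12
T: 1 + 3.12 = 4.12
U: 1 + (0.47×3.12 + 0.28×4.12 + 0.25×3) = 4.37
V: 1 + 4.37 = 5.37

5.37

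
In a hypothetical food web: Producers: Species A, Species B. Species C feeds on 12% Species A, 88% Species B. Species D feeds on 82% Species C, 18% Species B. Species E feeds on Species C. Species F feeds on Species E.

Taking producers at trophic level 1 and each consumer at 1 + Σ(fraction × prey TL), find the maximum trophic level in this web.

4

Species C: 1 + (0.12×1 + 0.88×1) = 2
Species D: 1 + (0.82×2 + 0.18×1) = 2.82
Species E: 1 + 2 = 3
Species F: 1 + 3 = 4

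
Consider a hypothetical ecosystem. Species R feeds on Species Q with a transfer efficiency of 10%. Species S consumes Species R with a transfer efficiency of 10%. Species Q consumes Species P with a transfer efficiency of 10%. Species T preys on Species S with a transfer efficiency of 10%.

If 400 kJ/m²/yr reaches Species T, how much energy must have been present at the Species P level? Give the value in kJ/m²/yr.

Cumulative transfer efficiency: 0.1 × 0.1 × 0.1 × 0.1 = 0.0001
Species P energy = 400 / 0.0001 = 4000000 kJ/m²/yr

4000000 kJ/m²/yr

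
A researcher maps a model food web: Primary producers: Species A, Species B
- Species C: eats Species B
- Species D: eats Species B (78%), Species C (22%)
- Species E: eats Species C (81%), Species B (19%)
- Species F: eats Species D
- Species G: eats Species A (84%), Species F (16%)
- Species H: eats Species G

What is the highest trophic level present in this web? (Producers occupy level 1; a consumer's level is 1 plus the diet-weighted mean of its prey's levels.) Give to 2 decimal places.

Species C: 1 + 1 = 2
Species D: 1 + (0.78×1 + 0.22×2) = 2.22
Species E: 1 + (0.81×2 + 0.19×1) = 2.81
Species F: 1 + 2.22 = 3.22
Species G: 1 + (0.84×1 + 0.16×3.22) = 2.3552
Species H: 1 + 2.3552 = 3.3552

3.36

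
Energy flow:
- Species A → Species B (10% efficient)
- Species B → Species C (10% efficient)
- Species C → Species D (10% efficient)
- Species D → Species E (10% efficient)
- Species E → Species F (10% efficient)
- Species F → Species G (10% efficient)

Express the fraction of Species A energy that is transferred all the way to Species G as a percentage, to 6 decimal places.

Product of link efficiencies: 0.1 × 0.1 × 0.1 × 0.1 × 0.1 × 0.1 = 0.000001
As a percentage: 0.000001 × 100 = 0.000100%

0.000100%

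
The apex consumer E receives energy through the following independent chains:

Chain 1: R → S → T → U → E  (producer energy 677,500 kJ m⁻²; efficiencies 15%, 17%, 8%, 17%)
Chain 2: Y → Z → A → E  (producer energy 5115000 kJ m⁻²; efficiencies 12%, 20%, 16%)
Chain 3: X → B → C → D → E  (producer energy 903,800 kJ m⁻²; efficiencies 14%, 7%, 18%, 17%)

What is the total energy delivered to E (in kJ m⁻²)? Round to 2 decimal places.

Chain 1: 677500 × 0.15 × 0.17 × 0.08 × 0.17 = 234.957 kJ m⁻²
Chain 2: 5115000 × 0.12 × 0.2 × 0.16 = 19641.6 kJ m⁻²
Chain 3: 903800 × 0.14 × 0.07 × 0.18 × 0.17 = 271.031544 kJ m⁻²
Total at E: 234.957 + 19641.6 + 271.031544 = 20147.588544 kJ m⁻²

20147.59 kJ m⁻²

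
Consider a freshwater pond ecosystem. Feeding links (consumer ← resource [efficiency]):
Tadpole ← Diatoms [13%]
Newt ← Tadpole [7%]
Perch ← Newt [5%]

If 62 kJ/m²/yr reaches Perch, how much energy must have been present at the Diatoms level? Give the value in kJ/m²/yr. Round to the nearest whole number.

136264 kJ/m²/yr

Cumulative transfer efficiency: 0.13 × 0.07 × 0.05 = 0.000455
Diatoms energy = 62 / 0.000455 = 136264 kJ/m²/yr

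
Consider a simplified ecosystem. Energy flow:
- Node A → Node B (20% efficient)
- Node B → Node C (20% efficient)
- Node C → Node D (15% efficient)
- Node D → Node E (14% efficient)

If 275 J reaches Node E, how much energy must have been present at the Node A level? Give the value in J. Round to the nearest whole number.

327381 J

Cumulative transfer efficiency: 0.2 × 0.2 × 0.15 × 0.14 = 0.00084
Node A energy = 275 / 0.00084 = 327381 J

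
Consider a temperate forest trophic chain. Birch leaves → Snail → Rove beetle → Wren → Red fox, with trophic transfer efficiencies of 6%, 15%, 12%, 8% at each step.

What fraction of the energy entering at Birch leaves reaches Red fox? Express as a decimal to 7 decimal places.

0.0000864

Product of link efficiencies: 0.06 × 0.15 × 0.12 × 0.08 = 0.0000864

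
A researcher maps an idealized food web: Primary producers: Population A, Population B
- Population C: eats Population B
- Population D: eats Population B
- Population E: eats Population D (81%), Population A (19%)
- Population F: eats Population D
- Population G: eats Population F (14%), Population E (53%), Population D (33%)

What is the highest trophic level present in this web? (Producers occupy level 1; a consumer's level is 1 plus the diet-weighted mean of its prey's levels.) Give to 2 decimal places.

Population C: 1 + 1 = 2
Population D: 1 + 1 = 2
Population E: 1 + (0.81×2 + 0.19×1) = 2.81
Population F: 1 + 2 = 3
Population G: 1 + (0.14×3 + 0.53×2.81 + 0.33×2) = 3.5693

3.57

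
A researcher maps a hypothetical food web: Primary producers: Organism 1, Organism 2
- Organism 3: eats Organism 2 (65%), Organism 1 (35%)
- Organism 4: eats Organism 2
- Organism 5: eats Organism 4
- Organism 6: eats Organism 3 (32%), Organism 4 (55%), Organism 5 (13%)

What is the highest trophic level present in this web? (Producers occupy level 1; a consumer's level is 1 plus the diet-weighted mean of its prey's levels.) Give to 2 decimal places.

Organism 3: 1 + (0.65×1 + 0.35×1) = 2
Organism 4: 1 + 1 = 2
Organism 5: 1 + 2 = 3
Organism 6: 1 + (0.32×2 + 0.55×2 + 0.13×3) = 3.13

3.13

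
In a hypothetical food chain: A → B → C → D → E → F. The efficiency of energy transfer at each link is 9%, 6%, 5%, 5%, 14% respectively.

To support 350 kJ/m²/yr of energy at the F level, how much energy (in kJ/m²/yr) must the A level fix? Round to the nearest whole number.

Cumulative transfer efficiency: 0.09 × 0.06 × 0.05 × 0.05 × 0.14 = 0.00000189
A energy = 350 / 0.00000189 = 185185185 kJ/m²/yr

185185185 kJ/m²/yr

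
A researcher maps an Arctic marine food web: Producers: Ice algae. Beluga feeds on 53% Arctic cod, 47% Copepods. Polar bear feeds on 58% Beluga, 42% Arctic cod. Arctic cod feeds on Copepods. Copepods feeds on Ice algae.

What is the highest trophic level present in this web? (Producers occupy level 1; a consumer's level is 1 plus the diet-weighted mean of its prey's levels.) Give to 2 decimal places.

4.31

Copepods: 1 + 1 = 2
Arctic cod: 1 + 2 = 3
Beluga: 1 + (0.53×3 + 0.47×2) = 3.53
Polar bear: 1 + (0.58×3.53 + 0.42×3) = 4.3074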